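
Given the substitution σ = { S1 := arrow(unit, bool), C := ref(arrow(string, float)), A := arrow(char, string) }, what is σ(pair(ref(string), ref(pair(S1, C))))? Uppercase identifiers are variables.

pair(ref(string), ref(pair(arrow(unit, bool), ref(arrow(string, float)))))

Replace each occurrence of S1 with arrow(unit, bool).
Replace each occurrence of C with ref(arrow(string, float)).
Result: pair(ref(string), ref(pair(arrow(unit, bool), ref(arrow(string, float))))).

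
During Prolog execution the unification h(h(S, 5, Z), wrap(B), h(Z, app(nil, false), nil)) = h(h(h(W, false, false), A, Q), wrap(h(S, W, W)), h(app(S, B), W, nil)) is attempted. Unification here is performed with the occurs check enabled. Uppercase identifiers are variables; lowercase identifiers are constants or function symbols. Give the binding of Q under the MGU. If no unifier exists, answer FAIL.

Decompose h/3: h(S, 5, Z) = h(h(W, false, false), A, Q),  wrap(B) = wrap(h(S, W, W)),  h(Z, app(nil, false), nil) = h(app(S, B), W, nil).
Decompose h/3: S = h(W, false, false),  5 = A,  Z = Q.
Bind S := h(W, false, false); substituting into the 2 remaining equations that mention S gives: wrap(B) = wrap(h(h(W, false, false), W, W)),  h(Z, app(nil, false), nil) = h(app(h(W, false, false), B), W, nil).
Bind A := 5; no other remaining equation mentions A.
Bind Z := Q; substituting into the one remaining equation that mentions Z gives: h(Q, app(nil, false), nil) = h(app(h(W, false, false), B), W, nil).
Decompose wrap/1: B = h(h(W, false, false), W, W).
Bind B := h(h(W, false, false), W, W); substituting into the remaining equation gives: h(Q, app(nil, false), nil) = h(app(h(W, false, false), h(h(W, false, false), W, W)), W, nil).
Decompose h/3: Q = app(h(W, false, false), h(h(W, false, false), W, W)),  app(nil, false) = W,  nil = nil.
Bind Q := app(h(W, false, false), h(h(W, false, false), W, W)); no other remaining equation mentions Q. Substituting into the earlier binding gives Z := app(h(W, false, false), h(h(W, false, false), W, W)).
Bind W := app(nil, false); no other remaining equation mentions W. Substituting into the earlier bindings gives S := h(app(nil, false), false, false), Z := app(h(app(nil, false), false, false), h(h(app(nil, false), false, false), app(nil, false), app(nil, false))), B := h(h(app(nil, false), false, false), app(nil, false), app(nil, false)), Q := app(h(app(nil, false), false, false), h(h(app(nil, false), false, false), app(nil, false), app(nil, false))).
Delete trivial equation nil = nil.
MGU = { S -> h(app(nil, false), false, false), A -> 5, Z -> app(h(app(nil, false), false, false), h(h(app(nil, false), false, false), app(nil, false), app(nil, false))), B -> h(h(app(nil, false), false, false), app(nil, false), app(nil, false)), Q -> app(h(app(nil, false), false, false), h(h(app(nil, false), false, false), app(nil, false), app(nil, false))), W -> app(nil, false) }, so Q -> app(h(app(nil, false), false, false), h(h(app(nil, false), false, false), app(nil, false), app(nil, false))).

app(h(app(nil, false), false, false), h(h(app(nil, false), false, false), app(nil, false), app(nil, false)))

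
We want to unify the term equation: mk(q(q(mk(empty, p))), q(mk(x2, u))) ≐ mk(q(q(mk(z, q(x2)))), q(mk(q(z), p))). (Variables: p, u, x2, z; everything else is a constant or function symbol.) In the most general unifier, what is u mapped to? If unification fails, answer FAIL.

q(q(empty))

Decompose mk/2: q(q(mk(empty, p))) ≐ q(q(mk(z, q(x2)))),  q(mk(x2, u)) ≐ q(mk(q(z), p)).
Decompose q/1: q(mk(empty, p)) ≐ q(mk(z, q(x2))).
Decompose q/1: mk(empty, p) ≐ mk(z, q(x2)).
Decompose mk/2: empty ≐ z,  p ≐ q(x2).
Bind z := empty; substituting into the one remaining equation that mentions z gives: q(mk(x2, u)) ≐ q(mk(q(empty), p)).
Bind p := q(x2); substituting into the remaining equation gives: q(mk(x2, u)) ≐ q(mk(q(empty), q(x2))).
Decompose q/1: mk(x2, u) ≐ mk(q(empty), q(x2)).
Decompose mk/2: x2 ≐ q(empty),  u ≐ q(x2).
Bind x2 := q(empty); substituting into the remaining equation gives: u ≐ q(q(empty)). Substituting into the earlier binding gives p := q(q(empty)).
Bind u := q(q(empty)).
MGU = { z := empty, p := q(q(empty)), x2 := q(empty), u := q(q(empty)) }, so u := q(q(empty)).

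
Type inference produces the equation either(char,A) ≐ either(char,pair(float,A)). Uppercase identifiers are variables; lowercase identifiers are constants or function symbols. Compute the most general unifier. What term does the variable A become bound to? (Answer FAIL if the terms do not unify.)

Decompose either/2: char ≐ char,  A ≐ pair(float,A).
Delete trivial equation char ≐ char.
Occurs check fails: A occurs in pair(float,A); the equation A ≐ pair(float,A) has no finite solution.

FAIL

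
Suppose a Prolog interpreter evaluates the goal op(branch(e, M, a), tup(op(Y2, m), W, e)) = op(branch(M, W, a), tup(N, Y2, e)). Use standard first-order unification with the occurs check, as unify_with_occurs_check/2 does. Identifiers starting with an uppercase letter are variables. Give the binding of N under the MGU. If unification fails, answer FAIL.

Decompose op/2: branch(e, M, a) = branch(M, W, a),  tup(op(Y2, m), W, e) = tup(N, Y2, e).
Decompose branch/3: e = M,  M = W,  a = a.
Bind M := e; substituting into the one remaining equation that mentions M gives: e = W.
Bind W := e; substituting into the one remaining equation that mentions W gives: tup(op(Y2, m), e, e) = tup(N, Y2, e).
Delete trivial equation a = a.
Decompose tup/3: op(Y2, m) = N,  e = Y2,  e = e.
Bind N := op(Y2, m); no other remaining equation mentions N.
Bind Y2 := e; no other remaining equation mentions Y2. Substituting into the earlier binding gives N := op(e, m).
Delete trivial equation e = e.
MGU = { M = e, W = e, N = op(e, m), Y2 = e }, so N = op(e, m).

op(e, m)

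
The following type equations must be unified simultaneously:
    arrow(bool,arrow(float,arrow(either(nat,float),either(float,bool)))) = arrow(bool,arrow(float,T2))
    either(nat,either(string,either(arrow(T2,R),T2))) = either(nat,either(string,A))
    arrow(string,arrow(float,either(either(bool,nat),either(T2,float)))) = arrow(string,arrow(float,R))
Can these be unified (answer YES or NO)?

YES

Decompose arrow/2: bool = bool,  arrow(float,arrow(either(nat,float),either(float,bool))) = arrow(float,T2).
Delete trivial equation bool = bool.
Decompose arrow/2: float = float,  arrow(either(nat,float),either(float,bool)) = T2.
Delete trivial equation float = float.
Bind T2 := arrow(either(nat,float),either(float,bool)); substituting into the remaining equations gives: either(nat,either(string,either(arrow(arrow(either(nat,float),either(float,bool)),R),arrow(either(nat,float),either(float,bool))))) = either(nat,either(string,A)),  arrow(string,arrow(float,either(either(bool,nat),either(arrow(either(nat,float),either(float,bool)),float)))) = arrow(string,arrow(float,R)).
Decompose either/2: nat = nat,  either(string,either(arrow(arrow(either(nat,float),either(float,bool)),R),arrow(either(nat,float),either(float,bool)))) = either(string,A).
Delete trivial equation nat = nat.
Decompose either/2: string = string,  either(arrow(arrow(either(nat,float),either(float,bool)),R),arrow(either(nat,float),either(float,bool))) = A.
Delete trivial equation string = string.
Bind A := either(arrow(arrow(either(nat,float),either(float,bool)),R),arrow(either(nat,float),either(float,bool))); no other remaining equation mentions A.
Decompose arrow/2: string = string,  arrow(float,either(either(bool,nat),either(arrow(either(nat,float),either(float,bool)),float))) = arrow(float,R).
Delete trivial equation string = string.
Decompose arrow/2: float = float,  either(either(bool,nat),either(arrow(either(nat,float),either(float,bool)),float)) = R.
Delete trivial equation float = float.
Bind R := either(either(bool,nat),either(arrow(either(nat,float),either(float,bool)),float)). Substituting into the earlier binding gives A := either(arrow(arrow(either(nat,float),either(float,bool)),either(either(bool,nat),either(arrow(either(nat,float),either(float,bool)),float))),arrow(either(nat,float),either(float,bool))).
No equations remain and no clash or occurs-check failure arose, so a unifier exists.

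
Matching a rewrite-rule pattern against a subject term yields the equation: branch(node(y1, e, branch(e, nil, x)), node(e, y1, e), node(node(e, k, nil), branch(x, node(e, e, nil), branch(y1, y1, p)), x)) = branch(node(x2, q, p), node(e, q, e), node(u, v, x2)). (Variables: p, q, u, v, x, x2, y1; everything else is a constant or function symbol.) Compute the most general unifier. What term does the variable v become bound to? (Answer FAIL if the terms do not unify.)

branch(e, node(e, e, nil), branch(e, e, branch(e, nil, e)))

Decompose branch/3: node(y1, e, branch(e, nil, x)) = node(x2, q, p),  node(e, y1, e) = node(e, q, e),  node(node(e, k, nil), branch(x, node(e, e, nil), branch(y1, y1, p)), x) = node(u, v, x2).
Decompose node/3: y1 = x2,  e = q,  branch(e, nil, x) = p.
Bind y1 := x2; substituting into the 2 remaining equations that mention y1 gives: node(e, x2, e) = node(e, q, e),  node(node(e, k, nil), branch(x, node(e, e, nil), branch(x2, x2, p)), x) = node(u, v, x2).
Bind q := e; substituting into the one remaining equation that mentions q gives: node(e, x2, e) = node(e, e, e).
Bind p := branch(e, nil, x); substituting into the one remaining equation that mentions p gives: node(node(e, k, nil), branch(x, node(e, e, nil), branch(x2, x2, branch(e, nil, x))), x) = node(u, v, x2).
Decompose node/3: e = e,  x2 = e,  e = e.
Delete trivial equation e = e.
Bind x2 := e; substituting into the one remaining equation that mentions x2 gives: node(node(e, k, nil), branch(x, node(e, e, nil), branch(e, e, branch(e, nil, x))), x) = node(u, v, e). Substituting into the earlier binding gives y1 := e.
Delete trivial equation e = e.
Decompose node/3: node(e, k, nil) = u,  branch(x, node(e, e, nil), branch(e, e, branch(e, nil, x))) = v,  x = e.
Bind u := node(e, k, nil); no other remaining equation mentions u.
Bind v := branch(x, node(e, e, nil), branch(e, e, branch(e, nil, x))); no other remaining equation mentions v.
Bind x := e. Substituting into the earlier bindings gives p := branch(e, nil, e), v := branch(e, node(e, e, nil), branch(e, e, branch(e, nil, e))).
MGU = { y1 ↦ e, q ↦ e, p ↦ branch(e, nil, e), x2 ↦ e, u ↦ node(e, k, nil), v ↦ branch(e, node(e, e, nil), branch(e, e, branch(e, nil, e))), x ↦ e }, so v ↦ branch(e, node(e, e, nil), branch(e, e, branch(e, nil, e))).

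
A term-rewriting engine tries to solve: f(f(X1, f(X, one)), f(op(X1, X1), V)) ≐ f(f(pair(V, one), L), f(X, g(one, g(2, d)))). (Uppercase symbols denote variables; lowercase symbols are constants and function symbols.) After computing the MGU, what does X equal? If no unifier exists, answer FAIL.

op(pair(g(one, g(2, d)), one), pair(g(one, g(2, d)), one))

Decompose f/2: f(X1, f(X, one)) ≐ f(pair(V, one), L),  f(op(X1, X1), V) ≐ f(X, g(one, g(2, d))).
Decompose f/2: X1 ≐ pair(V, one),  f(X, one) ≐ L.
Bind X1 := pair(V, one); substituting into the one remaining equation that mentions X1 gives: f(op(pair(V, one), pair(V, one)), V) ≐ f(X, g(one, g(2, d))).
Bind L := f(X, one); no other remaining equation mentions L.
Decompose f/2: op(pair(V, one), pair(V, one)) ≐ X,  V ≐ g(one, g(2, d)).
Bind X := op(pair(V, one), pair(V, one)); no other remaining equation mentions X. Substituting into the earlier binding gives L := f(op(pair(V, one), pair(V, one)), one).
Bind V := g(one, g(2, d)). Substituting into the earlier bindings gives X1 := pair(g(one, g(2, d)), one), L := f(op(pair(g(one, g(2, d)), one), pair(g(one, g(2, d)), one)), one), X := op(pair(g(one, g(2, d)), one), pair(g(one, g(2, d)), one)).
MGU = { X1 := pair(g(one, g(2, d)), one), L := f(op(pair(g(one, g(2, d)), one), pair(g(one, g(2, d)), one)), one), X := op(pair(g(one, g(2, d)), one), pair(g(one, g(2, d)), one)), V := g(one, g(2, d)) }, so X := op(pair(g(one, g(2, d)), one), pair(g(one, g(2, d)), one)).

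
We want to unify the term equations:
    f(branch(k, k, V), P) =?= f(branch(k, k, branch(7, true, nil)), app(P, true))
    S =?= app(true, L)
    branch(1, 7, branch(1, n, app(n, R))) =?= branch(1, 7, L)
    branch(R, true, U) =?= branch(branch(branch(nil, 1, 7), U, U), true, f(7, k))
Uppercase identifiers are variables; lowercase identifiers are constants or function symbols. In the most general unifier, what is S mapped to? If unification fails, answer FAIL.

FAIL

Decompose f/2: branch(k, k, V) =?= branch(k, k, branch(7, true, nil)),  P =?= app(P, true).
Decompose branch/3: k =?= k,  k =?= k,  V =?= branch(7, true, nil).
Delete trivial equation k =?= k.
Delete trivial equation k =?= k.
Bind V := branch(7, true, nil); no other remaining equation mentions V.
Occurs check fails: P occurs in app(P, true); the equation P =?= app(P, true) has no finite solution.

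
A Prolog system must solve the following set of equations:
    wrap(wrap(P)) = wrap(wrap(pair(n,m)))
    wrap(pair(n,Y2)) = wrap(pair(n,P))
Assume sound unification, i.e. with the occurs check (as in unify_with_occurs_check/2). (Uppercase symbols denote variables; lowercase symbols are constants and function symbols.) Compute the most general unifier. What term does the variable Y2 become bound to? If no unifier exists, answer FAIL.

Decompose wrap/1: wrap(P) = wrap(pair(n,m)).
Decompose wrap/1: P = pair(n,m).
Bind P := pair(n,m); substituting into the remaining equation gives: wrap(pair(n,Y2)) = wrap(pair(n,pair(n,m))).
Decompose wrap/1: pair(n,Y2) = pair(n,pair(n,m)).
Decompose pair/2: n = n,  Y2 = pair(n,m).
Delete trivial equation n = n.
Bind Y2 := pair(n,m).
MGU = { P -> pair(n,m), Y2 -> pair(n,m) }, so Y2 -> pair(n,m).

pair(n,m)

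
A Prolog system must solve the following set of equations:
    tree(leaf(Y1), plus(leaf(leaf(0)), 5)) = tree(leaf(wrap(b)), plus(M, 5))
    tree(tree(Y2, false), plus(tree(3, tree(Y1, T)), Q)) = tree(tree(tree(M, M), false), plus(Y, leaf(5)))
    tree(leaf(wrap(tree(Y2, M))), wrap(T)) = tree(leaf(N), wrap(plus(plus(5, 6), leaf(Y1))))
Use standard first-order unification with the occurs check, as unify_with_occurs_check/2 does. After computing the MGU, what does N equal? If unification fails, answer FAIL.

Decompose tree/2: leaf(Y1) = leaf(wrap(b)),  plus(leaf(leaf(0)), 5) = plus(M, 5).
Decompose leaf/1: Y1 = wrap(b).
Bind Y1 := wrap(b); substituting into the 2 remaining equations that mention Y1 gives: tree(tree(Y2, false), plus(tree(3, tree(wrap(b), T)), Q)) = tree(tree(tree(M, M), false), plus(Y, leaf(5))),  tree(leaf(wrap(tree(Y2, M))), wrap(T)) = tree(leaf(N), wrap(plus(plus(5, 6), leaf(wrap(b))))).
Decompose plus/2: leaf(leaf(0)) = M,  5 = 5.
Bind M := leaf(leaf(0)); substituting into the 2 remaining equations that mention M gives: tree(tree(Y2, false), plus(tree(3, tree(wrap(b), T)), Q)) = tree(tree(tree(leaf(leaf(0)), leaf(leaf(0))), false), plus(Y, leaf(5))),  tree(leaf(wrap(tree(Y2, leaf(leaf(0))))), wrap(T)) = tree(leaf(N), wrap(plus(plus(5, 6), leaf(wrap(b))))).
Delete trivial equation 5 = 5.
Decompose tree/2: tree(Y2, false) = tree(tree(leaf(leaf(0)), leaf(leaf(0))), false),  plus(tree(3, tree(wrap(b), T)), Q) = plus(Y, leaf(5)).
Decompose tree/2: Y2 = tree(leaf(leaf(0)), leaf(leaf(0))),  false = false.
Bind Y2 := tree(leaf(leaf(0)), leaf(leaf(0))); substituting into the one remaining equation that mentions Y2 gives: tree(leaf(wrap(tree(tree(leaf(leaf(0)), leaf(leaf(0))), leaf(leaf(0))))), wrap(T)) = tree(leaf(N), wrap(plus(plus(5, 6), leaf(wrap(b))))).
Delete trivial equation false = false.
Decompose plus/2: tree(3, tree(wrap(b), T)) = Y,  Q = leaf(5).
Bind Y := tree(3, tree(wrap(b), T)); no other remaining equation mentions Y.
Bind Q := leaf(5); no other remaining equation mentions Q.
Decompose tree/2: leaf(wrap(tree(tree(leaf(leaf(0)), leaf(leaf(0))), leaf(leaf(0))))) = leaf(N),  wrap(T) = wrap(plus(plus(5, 6), leaf(wrap(b)))).
Decompose leaf/1: wrap(tree(tree(leaf(leaf(0)), leaf(leaf(0))), leaf(leaf(0)))) = N.
Bind N := wrap(tree(tree(leaf(leaf(0)), leaf(leaf(0))), leaf(leaf(0)))); no other remaining equation mentions N.
Decompose wrap/1: T = plus(plus(5, 6), leaf(wrap(b))).
Bind T := plus(plus(5, 6), leaf(wrap(b))). Substituting into the earlier binding gives Y := tree(3, tree(wrap(b), plus(plus(5, 6), leaf(wrap(b))))).
MGU = { Y1 = wrap(b), M = leaf(leaf(0)), Y2 = tree(leaf(leaf(0)), leaf(leaf(0))), Y = tree(3, tree(wrap(b), plus(plus(5, 6), leaf(wrap(b))))), Q = leaf(5), N = wrap(tree(tree(leaf(leaf(0)), leaf(leaf(0))), leaf(leaf(0)))), T = plus(plus(5, 6), leaf(wrap(b))) }, so N = wrap(tree(tree(leaf(leaf(0)), leaf(leaf(0))), leaf(leaf(0)))).

wrap(tree(tree(leaf(leaf(0)), leaf(leaf(0))), leaf(leaf(0))))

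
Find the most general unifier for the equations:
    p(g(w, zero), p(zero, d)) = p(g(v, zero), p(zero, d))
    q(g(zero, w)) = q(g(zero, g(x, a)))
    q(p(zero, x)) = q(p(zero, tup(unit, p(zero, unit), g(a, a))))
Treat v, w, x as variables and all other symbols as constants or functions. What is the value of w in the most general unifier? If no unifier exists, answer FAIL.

Decompose p/2: g(w, zero) = g(v, zero),  p(zero, d) = p(zero, d).
Decompose g/2: w = v,  zero = zero.
Bind w := v; substituting into the one remaining equation that mentions w gives: q(g(zero, v)) = q(g(zero, g(x, a))).
Delete trivial equation zero = zero.
Delete trivial equation p(zero, d) = p(zero, d).
Decompose q/1: g(zero, v) = g(zero, g(x, a)).
Decompose g/2: zero = zero,  v = g(x, a).
Delete trivial equation zero = zero.
Bind v := g(x, a); no other remaining equation mentions v. Substituting into the earlier binding gives w := g(x, a).
Decompose q/1: p(zero, x) = p(zero, tup(unit, p(zero, unit), g(a, a))).
Decompose p/2: zero = zero,  x = tup(unit, p(zero, unit), g(a, a)).
Delete trivial equation zero = zero.
Bind x := tup(unit, p(zero, unit), g(a, a)). Substituting into the earlier bindings gives w := g(tup(unit, p(zero, unit), g(a, a)), a), v := g(tup(unit, p(zero, unit), g(a, a)), a).
MGU = { w ↦ g(tup(unit, p(zero, unit), g(a, a)), a), v ↦ g(tup(unit, p(zero, unit), g(a, a)), a), x ↦ tup(unit, p(zero, unit), g(a, a)) }, so w ↦ g(tup(unit, p(zero, unit), g(a, a)), a).

g(tup(unit, p(zero, unit), g(a, a)), a)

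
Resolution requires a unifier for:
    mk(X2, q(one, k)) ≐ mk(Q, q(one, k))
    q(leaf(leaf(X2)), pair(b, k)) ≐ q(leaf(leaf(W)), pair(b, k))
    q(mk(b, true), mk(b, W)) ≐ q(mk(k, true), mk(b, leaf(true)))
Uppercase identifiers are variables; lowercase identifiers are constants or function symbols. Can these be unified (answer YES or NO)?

Decompose mk/2: X2 ≐ Q,  q(one, k) ≐ q(one, k).
Bind X2 := Q; substituting into the one remaining equation that mentions X2 gives: q(leaf(leaf(Q)), pair(b, k)) ≐ q(leaf(leaf(W)), pair(b, k)).
Delete trivial equation q(one, k) ≐ q(one, k).
Decompose q/2: leaf(leaf(Q)) ≐ leaf(leaf(W)),  pair(b, k) ≐ pair(b, k).
Decompose leaf/1: leaf(Q) ≐ leaf(W).
Decompose leaf/1: Q ≐ W.
Bind Q := W; no other remaining equation mentions Q. Substituting into the earlier binding gives X2 := W.
Delete trivial equation pair(b, k) ≐ pair(b, k).
Decompose q/2: mk(b, true) ≐ mk(k, true),  mk(b, W) ≐ mk(b, leaf(true)).
Decompose mk/2: b ≐ k,  true ≐ true.
Clash: constants b and k differ; no unifier exists.

NO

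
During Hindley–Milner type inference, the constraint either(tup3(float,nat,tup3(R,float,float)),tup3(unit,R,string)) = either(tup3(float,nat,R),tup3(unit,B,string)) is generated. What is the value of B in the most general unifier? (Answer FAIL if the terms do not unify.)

Decompose either/2: tup3(float,nat,tup3(R,float,float)) = tup3(float,nat,R),  tup3(unit,R,string) = tup3(unit,B,string).
Decompose tup3/3: float = float,  nat = nat,  tup3(R,float,float) = R.
Delete trivial equation float = float.
Delete trivial equation nat = nat.
Occurs check fails: R occurs in tup3(R,float,float); the equation R = tup3(R,float,float) has no finite solution.

FAIL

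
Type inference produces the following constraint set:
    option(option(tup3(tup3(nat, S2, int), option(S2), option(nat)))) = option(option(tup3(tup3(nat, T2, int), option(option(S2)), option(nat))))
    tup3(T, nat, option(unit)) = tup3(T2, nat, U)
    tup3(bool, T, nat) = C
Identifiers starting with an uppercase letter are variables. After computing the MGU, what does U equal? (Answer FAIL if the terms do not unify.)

FAIL

Decompose option/1: option(tup3(tup3(nat, S2, int), option(S2), option(nat))) = option(tup3(tup3(nat, T2, int), option(option(S2)), option(nat))).
Decompose option/1: tup3(tup3(nat, S2, int), option(S2), option(nat)) = tup3(tup3(nat, T2, int), option(option(S2)), option(nat)).
Decompose tup3/3: tup3(nat, S2, int) = tup3(nat, T2, int),  option(S2) = option(option(S2)),  option(nat) = option(nat).
Decompose tup3/3: nat = nat,  S2 = T2,  int = int.
Delete trivial equation nat = nat.
Bind S2 := T2; substituting into the one remaining equation that mentions S2 gives: option(T2) = option(option(T2)).
Delete trivial equation int = int.
Decompose option/1: T2 = option(T2).
Occurs check fails: T2 occurs in option(T2); the equation T2 = option(T2) has no finite solution.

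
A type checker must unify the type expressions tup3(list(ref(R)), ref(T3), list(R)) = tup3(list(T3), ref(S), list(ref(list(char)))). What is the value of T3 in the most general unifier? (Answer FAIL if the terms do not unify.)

Decompose tup3/3: list(ref(R)) = list(T3),  ref(T3) = ref(S),  list(R) = list(ref(list(char))).
Decompose list/1: ref(R) = T3.
Bind T3 := ref(R); substituting into the one remaining equation that mentions T3 gives: ref(ref(R)) = ref(S).
Decompose ref/1: ref(R) = S.
Bind S := ref(R); no other remaining equation mentions S.
Decompose list/1: R = ref(list(char)).
Bind R := ref(list(char)). Substituting into the earlier bindings gives T3 := ref(ref(list(char))), S := ref(ref(list(char))).
MGU = { T3 := ref(ref(list(char))), S := ref(ref(list(char))), R := ref(list(char)) }, so T3 := ref(ref(list(char))).

ref(ref(list(char)))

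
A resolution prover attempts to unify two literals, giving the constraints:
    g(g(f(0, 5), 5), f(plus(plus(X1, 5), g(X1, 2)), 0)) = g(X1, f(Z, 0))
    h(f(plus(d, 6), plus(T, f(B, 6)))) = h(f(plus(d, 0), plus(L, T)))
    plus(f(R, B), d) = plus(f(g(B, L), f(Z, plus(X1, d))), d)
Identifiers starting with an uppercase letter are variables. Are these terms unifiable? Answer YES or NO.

NO

Decompose g/2: g(f(0, 5), 5) = X1,  f(plus(plus(X1, 5), g(X1, 2)), 0) = f(Z, 0).
Bind X1 := g(f(0, 5), 5); substituting into the 2 remaining equations that mention X1 gives: f(plus(plus(g(f(0, 5), 5), 5), g(g(f(0, 5), 5), 2)), 0) = f(Z, 0),  plus(f(R, B), d) = plus(f(g(B, L), f(Z, plus(g(f(0, 5), 5), d))), d).
Decompose f/2: plus(plus(g(f(0, 5), 5), 5), g(g(f(0, 5), 5), 2)) = Z,  0 = 0.
Bind Z := plus(plus(g(f(0, 5), 5), 5), g(g(f(0, 5), 5), 2)); substituting into the one remaining equation that mentions Z gives: plus(f(R, B), d) = plus(f(g(B, L), f(plus(plus(g(f(0, 5), 5), 5), g(g(f(0, 5), 5), 2)), plus(g(f(0, 5), 5), d))), d).
Delete trivial equation 0 = 0.
Decompose h/1: f(plus(d, 6), plus(T, f(B, 6))) = f(plus(d, 0), plus(L, T)).
Decompose f/2: plus(d, 6) = plus(d, 0),  plus(T, f(B, 6)) = plus(L, T).
Decompose plus/2: d = d,  6 = 0.
Delete trivial equation d = d.
Clash: constants 6 and 0 differ; no unifier exists.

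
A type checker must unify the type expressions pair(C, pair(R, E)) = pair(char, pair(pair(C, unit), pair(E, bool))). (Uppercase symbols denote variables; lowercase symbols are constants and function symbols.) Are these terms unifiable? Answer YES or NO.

NO

Decompose pair/2: C = char,  pair(R, E) = pair(pair(C, unit), pair(E, bool)).
Bind C := char; substituting into the remaining equation gives: pair(R, E) = pair(pair(char, unit), pair(E, bool)).
Decompose pair/2: R = pair(char, unit),  E = pair(E, bool).
Bind R := pair(char, unit); no other remaining equation mentions R.
Occurs check fails: E occurs in pair(E, bool); the equation E = pair(E, bool) has no finite solution.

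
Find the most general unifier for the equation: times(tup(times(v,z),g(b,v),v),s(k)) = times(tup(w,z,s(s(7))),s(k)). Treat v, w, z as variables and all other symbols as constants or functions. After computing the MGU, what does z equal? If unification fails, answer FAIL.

Decompose times/2: tup(times(v,z),g(b,v),v) = tup(w,z,s(s(7))),  s(k) = s(k).
Decompose tup/3: times(v,z) = w,  g(b,v) = z,  v = s(s(7)).
Bind w := times(v,z); no other remaining equation mentions w.
Bind z := g(b,v); no other remaining equation mentions z. Substituting into the earlier binding gives w := times(v,g(b,v)).
Bind v := s(s(7)); no other remaining equation mentions v. Substituting into the earlier bindings gives w := times(s(s(7)),g(b,s(s(7)))), z := g(b,s(s(7))).
Delete trivial equation s(k) = s(k).
MGU = { w := times(s(s(7)),g(b,s(s(7)))), z := g(b,s(s(7))), v := s(s(7)) }, so z := g(b,s(s(7))).

g(b,s(s(7)))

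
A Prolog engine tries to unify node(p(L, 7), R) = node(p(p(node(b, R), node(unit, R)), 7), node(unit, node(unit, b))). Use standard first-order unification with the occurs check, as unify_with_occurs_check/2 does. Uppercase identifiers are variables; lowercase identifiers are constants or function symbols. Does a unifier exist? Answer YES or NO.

Decompose node/2: p(L, 7) = p(p(node(b, R), node(unit, R)), 7),  R = node(unit, node(unit, b)).
Decompose p/2: L = p(node(b, R), node(unit, R)),  7 = 7.
Bind L := p(node(b, R), node(unit, R)); no other remaining equation mentions L.
Delete trivial equation 7 = 7.
Bind R := node(unit, node(unit, b)). Substituting into the earlier binding gives L := p(node(b, node(unit, node(unit, b))), node(unit, node(unit, node(unit, b)))).
No equations remain and no clash or occurs-check failure arose, so a unifier exists.

YES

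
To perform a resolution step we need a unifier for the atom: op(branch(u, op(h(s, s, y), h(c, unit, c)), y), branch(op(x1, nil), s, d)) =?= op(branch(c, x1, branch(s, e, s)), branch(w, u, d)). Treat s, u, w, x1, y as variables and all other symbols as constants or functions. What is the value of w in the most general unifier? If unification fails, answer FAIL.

Decompose op/2: branch(u, op(h(s, s, y), h(c, unit, c)), y) =?= branch(c, x1, branch(s, e, s)),  branch(op(x1, nil), s, d) =?= branch(w, u, d).
Decompose branch/3: u =?= c,  op(h(s, s, y), h(c, unit, c)) =?= x1,  y =?= branch(s, e, s).
Bind u := c; substituting into the one remaining equation that mentions u gives: branch(op(x1, nil), s, d) =?= branch(w, c, d).
Bind x1 := op(h(s, s, y), h(c, unit, c)); substituting into the one remaining equation that mentions x1 gives: branch(op(op(h(s, s, y), h(c, unit, c)), nil), s, d) =?= branch(w, c, d).
Bind y := branch(s, e, s); substituting into the remaining equation gives: branch(op(op(h(s, s, branch(s, e, s)), h(c, unit, c)), nil), s, d) =?= branch(w, c, d). Substituting into the earlier binding gives x1 := op(h(s, s, branch(s, e, s)), h(c, unit, c)).
Decompose branch/3: op(op(h(s, s, branch(s, e, s)), h(c, unit, c)), nil) =?= w,  s =?= c,  d =?= d.
Bind w := op(op(h(s, s, branch(s, e, s)), h(c, unit, c)), nil); no other remaining equation mentions w.
Bind s := c; no other remaining equation mentions s. Substituting into the earlier bindings gives x1 := op(h(c, c, branch(c, e, c)), h(c, unit, c)), y := branch(c, e, c), w := op(op(h(c, c, branch(c, e, c)), h(c, unit, c)), nil).
Delete trivial equation d =?= d.
MGU = { u := c, x1 := op(h(c, c, branch(c, e, c)), h(c, unit, c)), y := branch(c, e, c), w := op(op(h(c, c, branch(c, e, c)), h(c, unit, c)), nil), s := c }, so w := op(op(h(c, c, branch(c, e, c)), h(c, unit, c)), nil).

op(op(h(c, c, branch(c, e, c)), h(c, unit, c)), nil)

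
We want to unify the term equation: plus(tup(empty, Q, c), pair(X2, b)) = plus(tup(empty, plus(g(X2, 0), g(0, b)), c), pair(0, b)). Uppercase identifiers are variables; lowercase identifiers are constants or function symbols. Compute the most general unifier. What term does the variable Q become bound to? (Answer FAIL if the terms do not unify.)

plus(g(0, 0), g(0, b))

Decompose plus/2: tup(empty, Q, c) = tup(empty, plus(g(X2, 0), g(0, b)), c),  pair(X2, b) = pair(0, b).
Decompose tup/3: empty = empty,  Q = plus(g(X2, 0), g(0, b)),  c = c.
Delete trivial equation empty = empty.
Bind Q := plus(g(X2, 0), g(0, b)); no other remaining equation mentions Q.
Delete trivial equation c = c.
Decompose pair/2: X2 = 0,  b = b.
Bind X2 := 0; no other remaining equation mentions X2. Substituting into the earlier binding gives Q := plus(g(0, 0), g(0, b)).
Delete trivial equation b = b.
MGU = { Q ↦ plus(g(0, 0), g(0, b)), X2 ↦ 0 }, so Q ↦ plus(g(0, 0), g(0, b)).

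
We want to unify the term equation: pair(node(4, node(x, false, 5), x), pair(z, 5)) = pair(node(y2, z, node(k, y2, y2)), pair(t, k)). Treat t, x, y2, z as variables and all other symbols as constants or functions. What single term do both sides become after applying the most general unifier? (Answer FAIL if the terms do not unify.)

Decompose pair/2: node(4, node(x, false, 5), x) = node(y2, z, node(k, y2, y2)),  pair(z, 5) = pair(t, k).
Decompose node/3: 4 = y2,  node(x, false, 5) = z,  x = node(k, y2, y2).
Bind y2 := 4; substituting into the one remaining equation that mentions y2 gives: x = node(k, 4, 4).
Bind z := node(x, false, 5); substituting into the one remaining equation that mentions z gives: pair(node(x, false, 5), 5) = pair(t, k).
Bind x := node(k, 4, 4); substituting into the remaining equation gives: pair(node(node(k, 4, 4), false, 5), 5) = pair(t, k). Substituting into the earlier binding gives z := node(node(k, 4, 4), false, 5).
Decompose pair/2: node(node(k, 4, 4), false, 5) = t,  5 = k.
Bind t := node(node(k, 4, 4), false, 5); no other remaining equation mentions t.
Clash: constants 5 and k differ; no unifier exists.

FAIL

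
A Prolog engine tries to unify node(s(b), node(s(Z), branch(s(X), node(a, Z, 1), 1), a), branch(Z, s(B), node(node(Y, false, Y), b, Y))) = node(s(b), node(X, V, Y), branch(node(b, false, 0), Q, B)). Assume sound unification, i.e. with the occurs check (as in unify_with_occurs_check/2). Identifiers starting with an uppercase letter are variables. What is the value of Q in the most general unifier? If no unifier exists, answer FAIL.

Decompose node/3: s(b) = s(b),  node(s(Z), branch(s(X), node(a, Z, 1), 1), a) = node(X, V, Y),  branch(Z, s(B), node(node(Y, false, Y), b, Y)) = branch(node(b, false, 0), Q, B).
Delete trivial equation s(b) = s(b).
Decompose node/3: s(Z) = X,  branch(s(X), node(a, Z, 1), 1) = V,  a = Y.
Bind X := s(Z); substituting into the one remaining equation that mentions X gives: branch(s(s(Z)), node(a, Z, 1), 1) = V.
Bind V := branch(s(s(Z)), node(a, Z, 1), 1); no other remaining equation mentions V.
Bind Y := a; substituting into the remaining equation gives: branch(Z, s(B), node(node(a, false, a), b, a)) = branch(node(b, false, 0), Q, B).
Decompose branch/3: Z = node(b, false, 0),  s(B) = Q,  node(node(a, false, a), b, a) = B.
Bind Z := node(b, false, 0); no other remaining equation mentions Z. Substituting into the earlier bindings gives X := s(node(b, false, 0)), V := branch(s(s(node(b, false, 0))), node(a, node(b, false, 0), 1), 1).
Bind Q := s(B); no other remaining equation mentions Q.
Bind B := node(node(a, false, a), b, a). Substituting into the earlier binding gives Q := s(node(node(a, false, a), b, a)).
MGU = { X = s(node(b, false, 0)), V = branch(s(s(node(b, false, 0))), node(a, node(b, false, 0), 1), 1), Y = a, Z = node(b, false, 0), Q = s(node(node(a, false, a), b, a)), B = node(node(a, false, a), b, a) }, so Q = s(node(node(a, false, a), b, a)).

s(node(node(a, false, a), b, a))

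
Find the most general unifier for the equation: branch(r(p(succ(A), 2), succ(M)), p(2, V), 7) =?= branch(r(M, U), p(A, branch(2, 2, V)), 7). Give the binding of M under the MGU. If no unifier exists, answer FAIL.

FAIL

Decompose branch/3: r(p(succ(A), 2), succ(M)) =?= r(M, U),  p(2, V) =?= p(A, branch(2, 2, V)),  7 =?= 7.
Decompose r/2: p(succ(A), 2) =?= M,  succ(M) =?= U.
Bind M := p(succ(A), 2); substituting into the one remaining equation that mentions M gives: succ(p(succ(A), 2)) =?= U.
Bind U := succ(p(succ(A), 2)); no other remaining equation mentions U.
Decompose p/2: 2 =?= A,  V =?= branch(2, 2, V).
Bind A := 2; no other remaining equation mentions A. Substituting into the earlier bindings gives M := p(succ(2), 2), U := succ(p(succ(2), 2)).
Occurs check fails: V occurs in branch(2, 2, V); the equation V =?= branch(2, 2, V) has no finite solution.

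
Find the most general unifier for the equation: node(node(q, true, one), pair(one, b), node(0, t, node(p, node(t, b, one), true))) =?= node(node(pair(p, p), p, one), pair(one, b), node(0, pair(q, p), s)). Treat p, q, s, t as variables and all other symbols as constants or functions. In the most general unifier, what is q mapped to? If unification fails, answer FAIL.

pair(true, true)

Decompose node/3: node(q, true, one) =?= node(pair(p, p), p, one),  pair(one, b) =?= pair(one, b),  node(0, t, node(p, node(t, b, one), true)) =?= node(0, pair(q, p), s).
Decompose node/3: q =?= pair(p, p),  true =?= p,  one =?= one.
Bind q := pair(p, p); substituting into the one remaining equation that mentions q gives: node(0, t, node(p, node(t, b, one), true)) =?= node(0, pair(pair(p, p), p), s).
Bind p := true; substituting into the one remaining equation that mentions p gives: node(0, t, node(true, node(t, b, one), true)) =?= node(0, pair(pair(true, true), true), s). Substituting into the earlier binding gives q := pair(true, true).
Delete trivial equation one =?= one.
Delete trivial equation pair(one, b) =?= pair(one, b).
Decompose node/3: 0 =?= 0,  t =?= pair(pair(true, true), true),  node(true, node(t, b, one), true) =?= s.
Delete trivial equation 0 =?= 0.
Bind t := pair(pair(true, true), true); substituting into the remaining equation gives: node(true, node(pair(pair(true, true), true), b, one), true) =?= s.
Bind s := node(true, node(pair(pair(true, true), true), b, one), true).
MGU = { q ↦ pair(true, true), p ↦ true, t ↦ pair(pair(true, true), true), s ↦ node(true, node(pair(pair(true, true), true), b, one), true) }, so q ↦ pair(true, true).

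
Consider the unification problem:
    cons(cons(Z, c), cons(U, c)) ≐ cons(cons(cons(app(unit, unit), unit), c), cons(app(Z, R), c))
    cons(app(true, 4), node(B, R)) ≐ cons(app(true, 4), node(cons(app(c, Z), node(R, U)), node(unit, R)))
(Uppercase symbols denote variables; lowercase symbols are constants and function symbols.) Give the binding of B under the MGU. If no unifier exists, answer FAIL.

FAIL

Decompose cons/2: cons(Z, c) ≐ cons(cons(app(unit, unit), unit), c),  cons(U, c) ≐ cons(app(Z, R), c).
Decompose cons/2: Z ≐ cons(app(unit, unit), unit),  c ≐ c.
Bind Z := cons(app(unit, unit), unit); substituting into the 2 remaining equations that mention Z gives: cons(U, c) ≐ cons(app(cons(app(unit, unit), unit), R), c),  cons(app(true, 4), node(B, R)) ≐ cons(app(true, 4), node(cons(app(c, cons(app(unit, unit), unit)), node(R, U)), node(unit, R))).
Delete trivial equation c ≐ c.
Decompose cons/2: U ≐ app(cons(app(unit, unit), unit), R),  c ≐ c.
Bind U := app(cons(app(unit, unit), unit), R); substituting into the one remaining equation that mentions U gives: cons(app(true, 4), node(B, R)) ≐ cons(app(true, 4), node(cons(app(c, cons(app(unit, unit), unit)), node(R, app(cons(app(unit, unit), unit), R))), node(unit, R))).
Delete trivial equation c ≐ c.
Decompose cons/2: app(true, 4) ≐ app(true, 4),  node(B, R) ≐ node(cons(app(c, cons(app(unit, unit), unit)), node(R, app(cons(app(unit, unit), unit), R))), node(unit, R)).
Delete trivial equation app(true, 4) ≐ app(true, 4).
Decompose node/2: B ≐ cons(app(c, cons(app(unit, unit), unit)), node(R, app(cons(app(unit, unit), unit), R))),  R ≐ node(unit, R).
Bind B := cons(app(c, cons(app(unit, unit), unit)), node(R, app(cons(app(unit, unit), unit), R))); no other remaining equation mentions B.
Occurs check fails: R occurs in node(unit, R); the equation R ≐ node(unit, R) has no finite solution.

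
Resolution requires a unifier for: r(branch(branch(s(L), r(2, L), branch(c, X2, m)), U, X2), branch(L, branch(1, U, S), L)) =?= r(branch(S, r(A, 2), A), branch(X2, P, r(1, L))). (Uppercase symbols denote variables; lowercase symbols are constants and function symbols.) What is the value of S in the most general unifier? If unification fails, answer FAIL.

Decompose r/2: branch(branch(s(L), r(2, L), branch(c, X2, m)), U, X2) =?= branch(S, r(A, 2), A),  branch(L, branch(1, U, S), L) =?= branch(X2, P, r(1, L)).
Decompose branch/3: branch(s(L), r(2, L), branch(c, X2, m)) =?= S,  U =?= r(A, 2),  X2 =?= A.
Bind S := branch(s(L), r(2, L), branch(c, X2, m)); substituting into the one remaining equation that mentions S gives: branch(L, branch(1, U, branch(s(L), r(2, L), branch(c, X2, m))), L) =?= branch(X2, P, r(1, L)).
Bind U := r(A, 2); substituting into the one remaining equation that mentions U gives: branch(L, branch(1, r(A, 2), branch(s(L), r(2, L), branch(c, X2, m))), L) =?= branch(X2, P, r(1, L)).
Bind X2 := A; substituting into the remaining equation gives: branch(L, branch(1, r(A, 2), branch(s(L), r(2, L), branch(c, A, m))), L) =?= branch(A, P, r(1, L)). Substituting into the earlier binding gives S := branch(s(L), r(2, L), branch(c, A, m)).
Decompose branch/3: L =?= A,  branch(1, r(A, 2), branch(s(L), r(2, L), branch(c, A, m))) =?= P,  L =?= r(1, L).
Bind L := A; substituting into the remaining equations gives: branch(1, r(A, 2), branch(s(A), r(2, A), branch(c, A, m))) =?= P,  A =?= r(1, A). Substituting into the earlier binding gives S := branch(s(A), r(2, A), branch(c, A, m)).
Bind P := branch(1, r(A, 2), branch(s(A), r(2, A), branch(c, A, m))); no other remaining equation mentions P.
Occurs check fails: A occurs in r(1, A); the equation A =?= r(1, A) has no finite solution.

FAIL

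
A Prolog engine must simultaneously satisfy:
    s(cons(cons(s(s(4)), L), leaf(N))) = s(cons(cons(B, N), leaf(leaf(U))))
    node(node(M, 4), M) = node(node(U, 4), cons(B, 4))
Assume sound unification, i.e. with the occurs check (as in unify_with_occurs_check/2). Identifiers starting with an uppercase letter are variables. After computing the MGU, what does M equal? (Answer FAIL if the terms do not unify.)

cons(s(s(4)), 4)

Decompose s/1: cons(cons(s(s(4)), L), leaf(N)) = cons(cons(B, N), leaf(leaf(U))).
Decompose cons/2: cons(s(s(4)), L) = cons(B, N),  leaf(N) = leaf(leaf(U)).
Decompose cons/2: s(s(4)) = B,  L = N.
Bind B := s(s(4)); substituting into the one remaining equation that mentions B gives: node(node(M, 4), M) = node(node(U, 4), cons(s(s(4)), 4)).
Bind L := N; no other remaining equation mentions L.
Decompose leaf/1: N = leaf(U).
Bind N := leaf(U); no other remaining equation mentions N. Substituting into the earlier binding gives L := leaf(U).
Decompose node/2: node(M, 4) = node(U, 4),  M = cons(s(s(4)), 4).
Decompose node/2: M = U,  4 = 4.
Bind M := U; substituting into the one remaining equation that mentions M gives: U = cons(s(s(4)), 4).
Delete trivial equation 4 = 4.
Bind U := cons(s(s(4)), 4). Substituting into the earlier bindings gives L := leaf(cons(s(s(4)), 4)), N := leaf(cons(s(s(4)), 4)), M := cons(s(s(4)), 4).
MGU = { B = s(s(4)), L = leaf(cons(s(s(4)), 4)), N = leaf(cons(s(s(4)), 4)), M = cons(s(s(4)), 4), U = cons(s(s(4)), 4) }, so M = cons(s(s(4)), 4).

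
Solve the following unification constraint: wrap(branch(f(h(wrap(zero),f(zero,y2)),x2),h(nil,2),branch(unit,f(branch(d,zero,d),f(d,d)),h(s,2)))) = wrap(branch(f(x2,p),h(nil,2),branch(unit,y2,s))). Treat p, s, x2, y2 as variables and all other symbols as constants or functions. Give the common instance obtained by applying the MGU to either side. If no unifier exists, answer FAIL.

Decompose wrap/1: branch(f(h(wrap(zero),f(zero,y2)),x2),h(nil,2),branch(unit,f(branch(d,zero,d),f(d,d)),h(s,2))) = branch(f(x2,p),h(nil,2),branch(unit,y2,s)).
Decompose branch/3: f(h(wrap(zero),f(zero,y2)),x2) = f(x2,p),  h(nil,2) = h(nil,2),  branch(unit,f(branch(d,zero,d),f(d,d)),h(s,2)) = branch(unit,y2,s).
Decompose f/2: h(wrap(zero),f(zero,y2)) = x2,  x2 = p.
Bind x2 := h(wrap(zero),f(zero,y2)); substituting into the one remaining equation that mentions x2 gives: h(wrap(zero),f(zero,y2)) = p.
Bind p := h(wrap(zero),f(zero,y2)); no other remaining equation mentions p.
Delete trivial equation h(nil,2) = h(nil,2).
Decompose branch/3: unit = unit,  f(branch(d,zero,d),f(d,d)) = y2,  h(s,2) = s.
Delete trivial equation unit = unit.
Bind y2 := f(branch(d,zero,d),f(d,d)); no other remaining equation mentions y2. Substituting into the earlier bindings gives x2 := h(wrap(zero),f(zero,f(branch(d,zero,d),f(d,d)))), p := h(wrap(zero),f(zero,f(branch(d,zero,d),f(d,d)))).
Occurs check fails: s occurs in h(s,2); the equation s = h(s,2) has no finite solution.

FAIL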